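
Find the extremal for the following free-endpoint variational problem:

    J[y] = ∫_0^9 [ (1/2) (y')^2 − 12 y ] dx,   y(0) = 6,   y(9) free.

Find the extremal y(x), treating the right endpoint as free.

The Lagrangian L = (1/2) (y')^2 − 12 y gives
    ∂L/∂y = −12,   ∂L/∂y' = y'.
Euler-Lagrange: d/dx(y') − (−12) = 0, i.e. y'' + 12 = 0, so
    y(x) = −(12/2) x^2 + C1 x + C2.
Fixed left endpoint y(0) = 6 ⇒ C2 = 6.
The right endpoint x = 9 is free, so the natural (transversality) condition is ∂L/∂y' |_{x=9} = 0, i.e. y'(9) = 0.
Compute y'(x) = −12 x + C1, so y'(9) = −108 + C1 = 0 ⇒ C1 = 108.
Therefore the extremal is
    y(x) = −6 x^2 + 108 x + 6.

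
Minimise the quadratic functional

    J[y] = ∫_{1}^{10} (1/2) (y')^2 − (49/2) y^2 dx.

The Lagrangian is L = (1/2) (y')^2 − (49/2) y^2.
Compute ∂L/∂y = -49y, ∂L/∂y' = y'.
The Euler-Lagrange equation d/dx(∂L/∂y') − ∂L/∂y = 0 reduces to
    y'' + 49 y = 0.
Its general solution is
    y(x) = A sin(7x) + B cos(7x),
with A, B fixed by the endpoint conditions.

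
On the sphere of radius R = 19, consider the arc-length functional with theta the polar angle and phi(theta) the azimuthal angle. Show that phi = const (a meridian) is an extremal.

On the sphere of radius R = 19 with spherical coordinates (θ, φ), the induced metric is
    ds^2 = 361(dθ^2 + sin^2(θ) dφ^2).
Using θ as the parameter, the arc-length functional becomes
    J[φ] = ∫ 19 sqrt(1 + sin^2(θ) (dφ/dθ)^2) dθ.
So L = 19 sqrt(1 + sin^2(θ) φ'^2). Compute
    ∂L/∂φ = 0  (L has no explicit φ dependence),
    ∂L/∂φ' = 19 sin^2(θ) φ' / sqrt(1 + sin^2(θ) φ'^2).
For the candidate φ(θ) = c (constant), φ' = 0, so ∂L/∂φ' evaluated along the candidate vanishes, and ∂L/∂φ is identically zero. Hence
    d/dθ(∂L/∂φ') − ∂L/∂φ = 0
is satisfied. Therefore meridians φ = const are extremals of arc length — they are geodesics on the sphere.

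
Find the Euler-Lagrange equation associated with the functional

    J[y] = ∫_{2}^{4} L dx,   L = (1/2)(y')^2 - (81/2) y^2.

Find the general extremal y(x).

The Lagrangian is L = (1/2)(y')^2 - (81/2) y^2.
∂L/∂y = -81y.
∂L/∂y' = y'.
The Euler-Lagrange equation d/dx(∂L/∂y') − ∂L/∂y = 0 becomes:
    y'' + 81 y = 0
General solution: y(x) = A sin(9x) + B cos(9x), where A and B are arbitrary constants fixed by the endpoint conditions.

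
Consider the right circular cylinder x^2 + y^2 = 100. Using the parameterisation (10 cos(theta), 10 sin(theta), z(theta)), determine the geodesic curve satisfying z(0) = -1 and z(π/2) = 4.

Parameterise the cylinder of radius R = 10 as
    r(θ) = (10 cos θ, 10 sin θ, z(θ)).
The arc-length element is
    ds = sqrt(100 + (dz/dθ)^2) dθ,
so the Lagrangian is L = sqrt(100 + z'^2).
L depends on z' only, not on z or θ, so ∂L/∂z = 0 and
    ∂L/∂z' = z' / sqrt(100 + z'^2).
The Euler-Lagrange equation gives
    d/dθ( z' / sqrt(100 + z'^2) ) = 0,
so z' is constant. Integrating once:
    z(θ) = a θ + b,
a helix on the cylinder (a straight line when the cylinder is unrolled). The constants a, b are determined by the endpoint conditions.
With endpoint conditions z(0) = -1 and z(π/2) = 4: from z(0) = b we get b = -1, and a·π/2 + -1 = 4 gives a = 10/π, so
    z(θ) = (10/π) θ − 1.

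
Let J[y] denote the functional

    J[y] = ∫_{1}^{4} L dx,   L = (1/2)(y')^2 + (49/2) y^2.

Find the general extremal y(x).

The Lagrangian is L = (1/2)(y')^2 + (49/2) y^2.
∂L/∂y = 49y.
∂L/∂y' = y'.
The Euler-Lagrange equation d/dx(∂L/∂y') − ∂L/∂y = 0 becomes:
    y'' - 49 y = 0
General solution: y(x) = A e^(7x) + B e^(-7x), where A and B are arbitrary constants fixed by the endpoint conditions.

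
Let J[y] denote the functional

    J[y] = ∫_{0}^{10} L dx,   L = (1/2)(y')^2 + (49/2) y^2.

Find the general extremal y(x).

The Lagrangian is L = (1/2)(y')^2 + (49/2) y^2.
∂L/∂y = 49y.
∂L/∂y' = y'.
The Euler-Lagrange equation d/dx(∂L/∂y') − ∂L/∂y = 0 becomes:
    y'' - 49 y = 0
General solution: y(x) = A e^(7x) + B e^(-7x), where A and B are arbitrary constants fixed by the endpoint conditions.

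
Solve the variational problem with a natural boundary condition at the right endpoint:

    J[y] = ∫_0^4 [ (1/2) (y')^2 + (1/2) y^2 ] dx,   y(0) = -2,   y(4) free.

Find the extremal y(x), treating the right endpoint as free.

The Lagrangian L = (1/2) (y')^2 + (1/2) y^2 gives
    ∂L/∂y = 1 y,   ∂L/∂y' = y'.
Euler-Lagrange: y'' − y = 0.
With k = 1, the general solution is
    y(x) = A cosh(x) + B sinh(x).
Fixed left endpoint y(0) = -2 ⇒ A = -2.
The right endpoint x = 4 is free, so the natural (transversality) condition is ∂L/∂y' |_{x=4} = 0, i.e. y'(4) = 0.
Compute y'(x) = A k sinh(k x) + B k cosh(k x), so
    y'(4) = A k sinh(k·4) + B k cosh(k·4) = 0
    ⇒ B = −A tanh(k·4) = 2 tanh(1·4).
Therefore the extremal is
    y(x) = −2 cosh(1 x) + 2 tanh(1·4) sinh(1 x).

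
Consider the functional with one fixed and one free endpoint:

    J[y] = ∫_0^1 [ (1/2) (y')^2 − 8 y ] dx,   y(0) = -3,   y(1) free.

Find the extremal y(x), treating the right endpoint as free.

The Lagrangian L = (1/2) (y')^2 − 8 y gives
    ∂L/∂y = −8,   ∂L/∂y' = y'.
Euler-Lagrange: d/dx(y') − (−8) = 0, i.e. y'' + 8 = 0, so
    y(x) = −(8/2) x^2 + C1 x + C2.
Fixed left endpoint y(0) = -3 ⇒ C2 = -3.
The right endpoint x = 1 is free, so the natural (transversality) condition is ∂L/∂y' |_{x=1} = 0, i.e. y'(1) = 0.
Compute y'(x) = −8 x + C1, so y'(1) = −8 + C1 = 0 ⇒ C1 = 8.
Therefore the extremal is
    y(x) = −4 x^2 + 8 x − 3.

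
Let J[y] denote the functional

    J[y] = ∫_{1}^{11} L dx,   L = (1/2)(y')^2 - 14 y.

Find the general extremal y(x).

The Lagrangian is L = (1/2)(y')^2 - 14 y.
∂L/∂y = -14.
∂L/∂y' = y'.
The Euler-Lagrange equation d/dx(∂L/∂y') − ∂L/∂y = 0 becomes:
    y'' + 14 = 0
General solution: y(x) = -7 x^2 + A x + B, where A and B are arbitrary constants fixed by the endpoint conditions.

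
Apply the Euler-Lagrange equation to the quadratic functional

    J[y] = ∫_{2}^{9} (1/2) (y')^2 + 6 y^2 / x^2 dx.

The Lagrangian is L = (1/2) (y')^2 + 6 y^2 / x^2.
Compute ∂L/∂y = 12y/x^2, ∂L/∂y' = y'.
The Euler-Lagrange equation d/dx(∂L/∂y') − ∂L/∂y = 0 reduces to
    y'' − 12/x^2 · y = 0  (x > 0).
Its general solution is
    y(x) = A x^4 + B x^(-3),
with A, B fixed by the endpoint conditions.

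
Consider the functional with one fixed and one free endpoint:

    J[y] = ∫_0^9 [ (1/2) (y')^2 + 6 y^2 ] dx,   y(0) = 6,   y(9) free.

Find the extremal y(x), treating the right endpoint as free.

The Lagrangian L = (1/2) (y')^2 + 6 y^2 gives
    ∂L/∂y = 12 y,   ∂L/∂y' = y'.
Euler-Lagrange: y'' − 12 y = 0.
With k = sqrt(12), the general solution is
    y(x) = A cosh(sqrt(12) x) + B sinh(sqrt(12) x).
Fixed left endpoint y(0) = 6 ⇒ A = 6.
The right endpoint x = 9 is free, so the natural (transversality) condition is ∂L/∂y' |_{x=9} = 0, i.e. y'(9) = 0.
Compute y'(x) = A k sinh(k x) + B k cosh(k x), so
    y'(9) = A k sinh(k·9) + B k cosh(k·9) = 0
    ⇒ B = −A tanh(k·9) = − 6 tanh(sqrt(12)·9).
Therefore the extremal is
    y(x) = 6 cosh(sqrt(12) x) − 6 tanh(sqrt(12)·9) sinh(sqrt(12) x).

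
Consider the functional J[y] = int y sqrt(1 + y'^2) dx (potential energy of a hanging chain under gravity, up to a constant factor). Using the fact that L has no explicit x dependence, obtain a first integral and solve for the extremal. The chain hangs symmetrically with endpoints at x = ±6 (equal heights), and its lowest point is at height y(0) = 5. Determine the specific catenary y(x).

The Lagrangian L(y, y') = y sqrt(1 + y'^2) has no explicit x dependence, so the Beltrami identity applies:
    L − y' ∂L/∂y' = C.
Compute ∂L/∂y' = y · y' / sqrt(1 + y'^2). Then
    L − y' ∂L/∂y'
    = y sqrt(1 + y'^2) − y · y'^2 / sqrt(1 + y'^2)
    = y (1 + y'^2 − y'^2) / sqrt(1 + y'^2)
    = y / sqrt(1 + y'^2) = C.
Squaring gives y^2 = C^2 (1 + y'^2), i.e.
    y'^2 = y^2 / C^2 − 1.
Separating variables,
    dy / sqrt(y^2 − C^2) = dx / C,
and integrating gives arccosh(y / C) = (x − a)/C, so
    y(x) = C cosh((x − a)/C),
the catenary. The constants C and a are fixed by the two endpoint conditions (and, for the hanging-chain problem, the length constraint selects C).
Now fit the given data. The endpoints x = ±6 are symmetric at equal height, so the catenary is even about its minimum: a = 0 and y(x) = C cosh(x/C). The lowest point is y(0) = C cosh(0) = C, and we are told y(0) = 5, so C = 5. Therefore
    y(x) = 5 cosh(x/5),
and at the endpoints
    y(±6) = 5 cosh(6/5).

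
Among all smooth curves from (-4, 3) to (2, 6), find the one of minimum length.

Arc-length functional: J[y] = ∫ sqrt(1 + (y')^2) dx.
Lagrangian L = sqrt(1 + (y')^2) has no explicit y dependence, so ∂L/∂y = 0 and the Euler-Lagrange equation gives
    d/dx( y' / sqrt(1 + (y')^2) ) = 0  ⇒  y' / sqrt(1 + (y')^2) = const.
Hence y' is constant, so y(x) is affine.
Fitting the endpoints (-4, 3) and (2, 6):
    slope m = (6 − 3) / (2 − (-4)) = 1/2,
    intercept c = 3 − m·(-4) = 5.
Extremal: y(x) = (1/2) x + 5.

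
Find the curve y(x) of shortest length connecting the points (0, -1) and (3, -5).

Arc-length functional: J[y] = ∫ sqrt(1 + (y')^2) dx.
Lagrangian L = sqrt(1 + (y')^2) has no explicit y dependence, so ∂L/∂y = 0 and the Euler-Lagrange equation gives
    d/dx( y' / sqrt(1 + (y')^2) ) = 0  ⇒  y' / sqrt(1 + (y')^2) = const.
Hence y' is constant, so y(x) is affine.
Fitting the endpoints (0, -1) and (3, -5):
    slope m = ((-5) − (-1)) / (3 − 0) = -4/3,
    intercept c = (-1) − m·0 = -1.
Extremal: y(x) = (-4/3) x - 1.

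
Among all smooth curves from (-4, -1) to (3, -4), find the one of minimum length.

Arc-length functional: J[y] = ∫ sqrt(1 + (y')^2) dx.
Lagrangian L = sqrt(1 + (y')^2) has no explicit y dependence, so ∂L/∂y = 0 and the Euler-Lagrange equation gives
    d/dx( y' / sqrt(1 + (y')^2) ) = 0  ⇒  y' / sqrt(1 + (y')^2) = const.
Hence y' is constant, so y(x) is affine.
Fitting the endpoints (-4, -1) and (3, -4):
    slope m = ((-4) − (-1)) / (3 − (-4)) = -3/7,
    intercept c = (-1) − m·(-4) = -19/7.
Extremal: y(x) = (-3/7) x - 19/7.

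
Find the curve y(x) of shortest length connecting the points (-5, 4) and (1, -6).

Arc-length functional: J[y] = ∫ sqrt(1 + (y')^2) dx.
Lagrangian L = sqrt(1 + (y')^2) has no explicit y dependence, so ∂L/∂y = 0 and the Euler-Lagrange equation gives
    d/dx( y' / sqrt(1 + (y')^2) ) = 0  ⇒  y' / sqrt(1 + (y')^2) = const.
Hence y' is constant, so y(x) is affine.
Fitting the endpoints (-5, 4) and (1, -6):
    slope m = ((-6) − 4) / (1 − (-5)) = -5/3,
    intercept c = 4 − m·(-5) = -13/3.
Extremal: y(x) = (-5/3) x - 13/3.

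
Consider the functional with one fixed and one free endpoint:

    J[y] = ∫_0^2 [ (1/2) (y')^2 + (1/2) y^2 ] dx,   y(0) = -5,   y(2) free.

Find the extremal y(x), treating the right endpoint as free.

The Lagrangian L = (1/2) (y')^2 + (1/2) y^2 gives
    ∂L/∂y = 1 y,   ∂L/∂y' = y'.
Euler-Lagrange: y'' − y = 0.
With k = 1, the general solution is
    y(x) = A cosh(x) + B sinh(x).
Fixed left endpoint y(0) = -5 ⇒ A = -5.
The right endpoint x = 2 is free, so the natural (transversality) condition is ∂L/∂y' |_{x=2} = 0, i.e. y'(2) = 0.
Compute y'(x) = A k sinh(k x) + B k cosh(k x), so
    y'(2) = A k sinh(k·2) + B k cosh(k·2) = 0
    ⇒ B = −A tanh(k·2) = 5 tanh(1·2).
Therefore the extremal is
    y(x) = −5 cosh(1 x) + 5 tanh(1·2) sinh(1 x).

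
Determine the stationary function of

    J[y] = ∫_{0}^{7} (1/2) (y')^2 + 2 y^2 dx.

The Lagrangian is L = (1/2) (y')^2 + 2 y^2.
Compute ∂L/∂y = 4y, ∂L/∂y' = y'.
The Euler-Lagrange equation d/dx(∂L/∂y') − ∂L/∂y = 0 reduces to
    y'' − 4 y = 0.
Its general solution is
    y(x) = A e^(2x) + B e^(−2x),
with A, B fixed by the endpoint conditions.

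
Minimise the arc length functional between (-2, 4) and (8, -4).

Arc-length functional: J[y] = ∫ sqrt(1 + (y')^2) dx.
Lagrangian L = sqrt(1 + (y')^2) has no explicit y dependence, so ∂L/∂y = 0 and the Euler-Lagrange equation gives
    d/dx( y' / sqrt(1 + (y')^2) ) = 0  ⇒  y' / sqrt(1 + (y')^2) = const.
Hence y' is constant, so y(x) is affine.
Fitting the endpoints (-2, 4) and (8, -4):
    slope m = ((-4) − 4) / (8 − (-2)) = -4/5,
    intercept c = 4 − m·(-2) = 12/5.
Extremal: y(x) = (-4/5) x + 12/5.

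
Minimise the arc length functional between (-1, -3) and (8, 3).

Arc-length functional: J[y] = ∫ sqrt(1 + (y')^2) dx.
Lagrangian L = sqrt(1 + (y')^2) has no explicit y dependence, so ∂L/∂y = 0 and the Euler-Lagrange equation gives
    d/dx( y' / sqrt(1 + (y')^2) ) = 0  ⇒  y' / sqrt(1 + (y')^2) = const.
Hence y' is constant, so y(x) is affine.
Fitting the endpoints (-1, -3) and (8, 3):
    slope m = (3 − (-3)) / (8 − (-1)) = 2/3,
    intercept c = (-3) − m·(-1) = -7/3.
Extremal: y(x) = (2/3) x - 7/3.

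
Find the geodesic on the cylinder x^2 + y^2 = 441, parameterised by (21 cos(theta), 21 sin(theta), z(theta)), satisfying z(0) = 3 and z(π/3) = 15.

Parameterise the cylinder of radius R = 21 as
    r(θ) = (21 cos θ, 21 sin θ, z(θ)).
The arc-length element is
    ds = sqrt(441 + (dz/dθ)^2) dθ,
so the Lagrangian is L = sqrt(441 + z'^2).
L depends on z' only, not on z or θ, so ∂L/∂z = 0 and
    ∂L/∂z' = z' / sqrt(441 + z'^2).
The Euler-Lagrange equation gives
    d/dθ( z' / sqrt(441 + z'^2) ) = 0,
so z' is constant. Integrating once:
    z(θ) = a θ + b,
a helix on the cylinder (a straight line when the cylinder is unrolled). The constants a, b are determined by the endpoint conditions.
With endpoint conditions z(0) = 3 and z(π/3) = 15: from z(0) = b we get b = 3, and a·π/3 + 3 = 15 gives a = 36/π, so
    z(θ) = (36/π) θ + 3.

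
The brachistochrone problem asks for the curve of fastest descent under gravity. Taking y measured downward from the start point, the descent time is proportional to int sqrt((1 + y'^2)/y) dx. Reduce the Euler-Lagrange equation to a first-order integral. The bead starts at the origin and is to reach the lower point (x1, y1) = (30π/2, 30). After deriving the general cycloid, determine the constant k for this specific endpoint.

The Lagrangian L = sqrt((1 + y'^2) / y) has no explicit x dependence, so the Beltrami identity applies:
    L − y' ∂L/∂y' = C.
Compute ∂L/∂y' = y' / sqrt(y (1 + y'^2)).
Substitute:
    sqrt((1 + y'^2)/y) − y'·y' / sqrt(y (1 + y'^2))
    = (1 + y'^2) / sqrt(y (1 + y'^2)) − y'^2 / sqrt(y (1 + y'^2))
    = 1 / sqrt(y (1 + y'^2)) = C.
Squaring and rearranging gives the first integral
    y (1 + y'^2) = 1/C^2 =: k   (constant).
Solving this first-order ODE by the substitution
    y = (k/2)(1 − cos θ)
yields the cycloid parameterisation
    x(θ) = (k/2)(θ − sin θ),   y(θ) = (k/2)(1 − cos θ).
The constant k is fixed by the endpoint condition.
Now fit the given lower endpoint (x1, y1) = (30π/2, 30). At the bottom of the first arch (θ = π), the parametric equations give
    y(π) = (k/2)(1 − cos π) = k,
    x(π) = (k/2)(π − sin π) = kπ/2.
Matching y(π) = 30 gives k = 30, consistent with x(π) = 30π/2. Therefore the specific cycloid is
    x(θ) = (30/2)(θ − sin θ),   y(θ) = (30/2)(1 − cos θ).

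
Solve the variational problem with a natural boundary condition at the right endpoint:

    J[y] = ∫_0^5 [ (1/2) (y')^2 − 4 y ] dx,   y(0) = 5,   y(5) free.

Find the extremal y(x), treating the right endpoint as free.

The Lagrangian L = (1/2) (y')^2 − 4 y gives
    ∂L/∂y = −4,   ∂L/∂y' = y'.
Euler-Lagrange: d/dx(y') − (−4) = 0, i.e. y'' + 4 = 0, so
    y(x) = −(4/2) x^2 + C1 x + C2.
Fixed left endpoint y(0) = 5 ⇒ C2 = 5.
The right endpoint x = 5 is free, so the natural (transversality) condition is ∂L/∂y' |_{x=5} = 0, i.e. y'(5) = 0.
Compute y'(x) = −4 x + C1, so y'(5) = −20 + C1 = 0 ⇒ C1 = 20.
Therefore the extremal is
    y(x) = −2 x^2 + 20 x + 5.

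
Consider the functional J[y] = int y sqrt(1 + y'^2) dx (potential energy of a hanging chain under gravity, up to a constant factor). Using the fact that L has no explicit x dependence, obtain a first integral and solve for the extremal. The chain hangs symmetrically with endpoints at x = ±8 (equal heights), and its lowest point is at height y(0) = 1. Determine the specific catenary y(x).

The Lagrangian L(y, y') = y sqrt(1 + y'^2) has no explicit x dependence, so the Beltrami identity applies:
    L − y' ∂L/∂y' = C.
Compute ∂L/∂y' = y · y' / sqrt(1 + y'^2). Then
    L − y' ∂L/∂y'
    = y sqrt(1 + y'^2) − y · y'^2 / sqrt(1 + y'^2)
    = y (1 + y'^2 − y'^2) / sqrt(1 + y'^2)
    = y / sqrt(1 + y'^2) = C.
Squaring gives y^2 = C^2 (1 + y'^2), i.e.
    y'^2 = y^2 / C^2 − 1.
Separating variables,
    dy / sqrt(y^2 − C^2) = dx / C,
and integrating gives arccosh(y / C) = (x − a)/C, so
    y(x) = C cosh((x − a)/C),
the catenary. The constants C and a are fixed by the two endpoint conditions (and, for the hanging-chain problem, the length constraint selects C).
Now fit the given data. The endpoints x = ±8 are symmetric at equal height, so the catenary is even about its minimum: a = 0 and y(x) = C cosh(x/C). The lowest point is y(0) = C cosh(0) = C, and we are told y(0) = 1, so C = 1. Therefore
    y(x) = cosh(x),
and at the endpoints
    y(±8) = cosh(8).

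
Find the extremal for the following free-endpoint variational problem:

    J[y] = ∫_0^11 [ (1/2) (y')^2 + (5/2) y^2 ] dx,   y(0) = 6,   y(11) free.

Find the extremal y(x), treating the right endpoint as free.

The Lagrangian L = (1/2) (y')^2 + (5/2) y^2 gives
    ∂L/∂y = 5 y,   ∂L/∂y' = y'.
Euler-Lagrange: y'' − 5 y = 0.
With k = sqrt(5), the general solution is
    y(x) = A cosh(sqrt(5) x) + B sinh(sqrt(5) x).
Fixed left endpoint y(0) = 6 ⇒ A = 6.
The right endpoint x = 11 is free, so the natural (transversality) condition is ∂L/∂y' |_{x=11} = 0, i.e. y'(11) = 0.
Compute y'(x) = A k sinh(k x) + B k cosh(k x), so
    y'(11) = A k sinh(k·11) + B k cosh(k·11) = 0
    ⇒ B = −A tanh(k·11) = − 6 tanh(sqrt(5)·11).
Therefore the extremal is
    y(x) = 6 cosh(sqrt(5) x) − 6 tanh(sqrt(5)·11) sinh(sqrt(5) x).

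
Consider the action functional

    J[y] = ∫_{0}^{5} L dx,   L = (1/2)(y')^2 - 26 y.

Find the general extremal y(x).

The Lagrangian is L = (1/2)(y')^2 - 26 y.
∂L/∂y = -26.
∂L/∂y' = y'.
The Euler-Lagrange equation d/dx(∂L/∂y') − ∂L/∂y = 0 becomes:
    y'' + 26 = 0
General solution: y(x) = -13 x^2 + A x + B, where A and B are arbitrary constants fixed by the endpoint conditions.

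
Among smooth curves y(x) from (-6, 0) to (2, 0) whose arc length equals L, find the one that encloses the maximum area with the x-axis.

Set up the augmented Lagrangian using a multiplier λ for the length constraint:
    F(y, y') = y − λ sqrt(1 + y'^2).
F has no explicit x dependence, so the Beltrami identity yields a first integral
    F − y' ∂F/∂y' = C.
Compute ∂F/∂y' = −λ y' / sqrt(1 + y'^2). Then
    y − λ sqrt(1 + y'^2) + λ y'^2 / sqrt(1 + y'^2) = C
    ⇒  y − λ / sqrt(1 + y'^2) = C.
Solving for y' and integrating gives
    (x − a)^2 + (y − b)^2 = λ^2,
a circular arc of radius λ. The constants a, b are determined by the endpoint conditions y(-6) = y(2) = 0, and λ is fixed implicitly by the length constraint
    ∫_{-6}^{2} sqrt(1 + y'^2) dx = L.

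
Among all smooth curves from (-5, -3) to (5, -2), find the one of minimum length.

Arc-length functional: J[y] = ∫ sqrt(1 + (y')^2) dx.
Lagrangian L = sqrt(1 + (y')^2) has no explicit y dependence, so ∂L/∂y = 0 and the Euler-Lagrange equation gives
    d/dx( y' / sqrt(1 + (y')^2) ) = 0  ⇒  y' / sqrt(1 + (y')^2) = const.
Hence y' is constant, so y(x) is affine.
Fitting the endpoints (-5, -3) and (5, -2):
    slope m = ((-2) − (-3)) / (5 − (-5)) = 1/10,
    intercept c = (-3) − m·(-5) = -5/2.
Extremal: y(x) = (1/10) x - 5/2.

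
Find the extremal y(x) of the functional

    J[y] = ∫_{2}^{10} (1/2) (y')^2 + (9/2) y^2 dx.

The Lagrangian is L = (1/2) (y')^2 + (9/2) y^2.
Compute ∂L/∂y = 9y, ∂L/∂y' = y'.
The Euler-Lagrange equation d/dx(∂L/∂y') − ∂L/∂y = 0 reduces to
    y'' − 9 y = 0.
Its general solution is
    y(x) = A e^(3x) + B e^(−3x),
with A, B fixed by the endpoint conditions.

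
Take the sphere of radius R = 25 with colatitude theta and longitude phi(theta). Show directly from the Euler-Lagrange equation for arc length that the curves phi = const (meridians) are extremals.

On the sphere of radius R = 25 with spherical coordinates (θ, φ), the induced metric is
    ds^2 = 625(dθ^2 + sin^2(θ) dφ^2).
Using θ as the parameter, the arc-length functional becomes
    J[φ] = ∫ 25 sqrt(1 + sin^2(θ) (dφ/dθ)^2) dθ.
So L = 25 sqrt(1 + sin^2(θ) φ'^2). Compute
    ∂L/∂φ = 0  (L has no explicit φ dependence),
    ∂L/∂φ' = 25 sin^2(θ) φ' / sqrt(1 + sin^2(θ) φ'^2).
For the candidate φ(θ) = c (constant), φ' = 0, so ∂L/∂φ' evaluated along the candidate vanishes, and ∂L/∂φ is identically zero. Hence
    d/dθ(∂L/∂φ') − ∂L/∂φ = 0
is satisfied. Therefore meridians φ = const are extremals of arc length — they are geodesics on the sphere.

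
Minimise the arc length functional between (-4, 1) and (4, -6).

Arc-length functional: J[y] = ∫ sqrt(1 + (y')^2) dx.
Lagrangian L = sqrt(1 + (y')^2) has no explicit y dependence, so ∂L/∂y = 0 and the Euler-Lagrange equation gives
    d/dx( y' / sqrt(1 + (y')^2) ) = 0  ⇒  y' / sqrt(1 + (y')^2) = const.
Hence y' is constant, so y(x) is affine.
Fitting the endpoints (-4, 1) and (4, -6):
    slope m = ((-6) − 1) / (4 − (-4)) = -7/8,
    intercept c = 1 − m·(-4) = -5/2.
Extremal: y(x) = (-7/8) x - 5/2.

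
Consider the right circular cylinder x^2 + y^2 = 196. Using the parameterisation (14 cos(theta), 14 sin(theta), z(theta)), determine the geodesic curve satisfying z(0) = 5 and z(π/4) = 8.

Parameterise the cylinder of radius R = 14 as
    r(θ) = (14 cos θ, 14 sin θ, z(θ)).
The arc-length element is
    ds = sqrt(196 + (dz/dθ)^2) dθ,
so the Lagrangian is L = sqrt(196 + z'^2).
L depends on z' only, not on z or θ, so ∂L/∂z = 0 and
    ∂L/∂z' = z' / sqrt(196 + z'^2).
The Euler-Lagrange equation gives
    d/dθ( z' / sqrt(196 + z'^2) ) = 0,
so z' is constant. Integrating once:
    z(θ) = a θ + b,
a helix on the cylinder (a straight line when the cylinder is unrolled). The constants a, b are determined by the endpoint conditions.
With endpoint conditions z(0) = 5 and z(π/4) = 8: from z(0) = b we get b = 5, and a·π/4 + 5 = 8 gives a = 12/π, so
    z(θ) = (12/π) θ + 5.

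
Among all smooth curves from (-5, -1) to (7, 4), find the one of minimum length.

Arc-length functional: J[y] = ∫ sqrt(1 + (y')^2) dx.
Lagrangian L = sqrt(1 + (y')^2) has no explicit y dependence, so ∂L/∂y = 0 and the Euler-Lagrange equation gives
    d/dx( y' / sqrt(1 + (y')^2) ) = 0  ⇒  y' / sqrt(1 + (y')^2) = const.
Hence y' is constant, so y(x) is affine.
Fitting the endpoints (-5, -1) and (7, 4):
    slope m = (4 − (-1)) / (7 − (-5)) = 5/12,
    intercept c = (-1) − m·(-5) = 13/12.
Extremal: y(x) = (5/12) x + 13/12.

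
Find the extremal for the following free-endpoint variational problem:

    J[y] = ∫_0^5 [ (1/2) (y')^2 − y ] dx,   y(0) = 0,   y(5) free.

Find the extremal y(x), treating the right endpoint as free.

The Lagrangian L = (1/2) (y')^2 − y gives
    ∂L/∂y = −1,   ∂L/∂y' = y'.
Euler-Lagrange: d/dx(y') − (−1) = 0, i.e. y'' + 1 = 0, so
    y(x) = −(1/2) x^2 + C1 x + C2.
Fixed left endpoint y(0) = 0 ⇒ C2 = 0.
The right endpoint x = 5 is free, so the natural (transversality) condition is ∂L/∂y' |_{x=5} = 0, i.e. y'(5) = 0.
Compute y'(x) = −1 x + C1, so y'(5) = −5 + C1 = 0 ⇒ C1 = 5.
Therefore the extremal is
    y(x) = −x^2/2 + 5 x.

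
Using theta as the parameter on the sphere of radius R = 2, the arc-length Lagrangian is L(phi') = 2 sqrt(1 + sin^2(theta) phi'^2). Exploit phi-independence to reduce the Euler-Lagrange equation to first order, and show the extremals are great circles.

On the sphere of radius R = 2 with spherical coordinates (θ, φ), the induced metric is
    ds^2 = 4(dθ^2 + sin^2(θ) dφ^2).
Parameterise by θ; the arc-length functional is
    J[φ] = ∫ 2 sqrt(1 + sin^2(θ) (dφ/dθ)^2) dθ,
so L = 2 sqrt(1 + sin^2(θ) φ'^2). Compute
    ∂L/∂φ = 0  (L has no explicit φ dependence),
    ∂L/∂φ' = 2 sin^2(θ) φ' / sqrt(1 + sin^2(θ) φ'^2).
Since ∂L/∂φ = 0, the Euler-Lagrange equation
    d/dθ(∂L/∂φ') − ∂L/∂φ = 0
reduces to d/dθ(∂L/∂φ') = 0, i.e. the momentum conjugate to φ is conserved:
    2 sin^2(θ) φ' / sqrt(1 + sin^2(θ) φ'^2) = C.
The overall factor of 2 is constant, so dividing through gives Clairaut's relation sin^2(θ) φ' / sqrt(1 + sin^2(θ) φ'^2) = C' (with C' = C/2). Solving for φ' and integrating gives the great-circle family
    cot(θ) = A cos(φ − φ_0),
i.e. the intersection of the sphere with a plane through the origin. The two constants A and φ_0 (equivalently C and one phase) are fixed by the two endpoint conditions.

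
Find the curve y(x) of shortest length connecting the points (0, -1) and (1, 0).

Arc-length functional: J[y] = ∫ sqrt(1 + (y')^2) dx.
Lagrangian L = sqrt(1 + (y')^2) has no explicit y dependence, so ∂L/∂y = 0 and the Euler-Lagrange equation gives
    d/dx( y' / sqrt(1 + (y')^2) ) = 0  ⇒  y' / sqrt(1 + (y')^2) = const.
Hence y' is constant, so y(x) is affine.
Fitting the endpoints (0, -1) and (1, 0):
    slope m = (0 − (-1)) / (1 − 0) = 1,
    intercept c = (-1) − m·0 = -1.
Extremal: y(x) = x - 1.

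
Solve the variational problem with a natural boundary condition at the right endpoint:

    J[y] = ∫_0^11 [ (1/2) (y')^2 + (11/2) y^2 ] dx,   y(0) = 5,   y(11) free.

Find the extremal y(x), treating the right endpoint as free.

The Lagrangian L = (1/2) (y')^2 + (11/2) y^2 gives
    ∂L/∂y = 11 y,   ∂L/∂y' = y'.
Euler-Lagrange: y'' − 11 y = 0.
With k = sqrt(11), the general solution is
    y(x) = A cosh(sqrt(11) x) + B sinh(sqrt(11) x).
Fixed left endpoint y(0) = 5 ⇒ A = 5.
The right endpoint x = 11 is free, so the natural (transversality) condition is ∂L/∂y' |_{x=11} = 0, i.e. y'(11) = 0.
Compute y'(x) = A k sinh(k x) + B k cosh(k x), so
    y'(11) = A k sinh(k·11) + B k cosh(k·11) = 0
    ⇒ B = −A tanh(k·11) = − 5 tanh(sqrt(11)·11).
Therefore the extremal is
    y(x) = 5 cosh(sqrt(11) x) − 5 tanh(sqrt(11)·11) sinh(sqrt(11) x).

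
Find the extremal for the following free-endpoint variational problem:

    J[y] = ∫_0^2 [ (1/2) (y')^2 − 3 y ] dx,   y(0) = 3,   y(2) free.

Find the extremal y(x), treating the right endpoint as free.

The Lagrangian L = (1/2) (y')^2 − 3 y gives
    ∂L/∂y = −3,   ∂L/∂y' = y'.
Euler-Lagrange: d/dx(y') − (−3) = 0, i.e. y'' + 3 = 0, so
    y(x) = −(3/2) x^2 + C1 x + C2.
Fixed left endpoint y(0) = 3 ⇒ C2 = 3.
The right endpoint x = 2 is free, so the natural (transversality) condition is ∂L/∂y' |_{x=2} = 0, i.e. y'(2) = 0.
Compute y'(x) = −3 x + C1, so y'(2) = −6 + C1 = 0 ⇒ C1 = 6.
Therefore the extremal is
    y(x) = −(3/2) x^2 + 6 x + 3.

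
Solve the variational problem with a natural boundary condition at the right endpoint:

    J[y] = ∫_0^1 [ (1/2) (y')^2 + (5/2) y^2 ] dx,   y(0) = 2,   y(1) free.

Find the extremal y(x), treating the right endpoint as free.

The Lagrangian L = (1/2) (y')^2 + (5/2) y^2 gives
    ∂L/∂y = 5 y,   ∂L/∂y' = y'.
Euler-Lagrange: y'' − 5 y = 0.
With k = sqrt(5), the general solution is
    y(x) = A cosh(sqrt(5) x) + B sinh(sqrt(5) x).
Fixed left endpoint y(0) = 2 ⇒ A = 2.
The right endpoint x = 1 is free, so the natural (transversality) condition is ∂L/∂y' |_{x=1} = 0, i.e. y'(1) = 0.
Compute y'(x) = A k sinh(k x) + B k cosh(k x), so
    y'(1) = A k sinh(k·1) + B k cosh(k·1) = 0
    ⇒ B = −A tanh(k·1) = − 2 tanh(sqrt(5)·1).
Therefore the extremal is
    y(x) = 2 cosh(sqrt(5) x) − 2 tanh(sqrt(5)·1) sinh(sqrt(5) x).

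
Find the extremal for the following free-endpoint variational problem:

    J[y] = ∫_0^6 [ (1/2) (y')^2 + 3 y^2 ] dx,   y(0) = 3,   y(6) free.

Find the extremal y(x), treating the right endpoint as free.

The Lagrangian L = (1/2) (y')^2 + 3 y^2 gives
    ∂L/∂y = 6 y,   ∂L/∂y' = y'.
Euler-Lagrange: y'' − 6 y = 0.
With k = sqrt(6), the general solution is
    y(x) = A cosh(sqrt(6) x) + B sinh(sqrt(6) x).
Fixed left endpoint y(0) = 3 ⇒ A = 3.
The right endpoint x = 6 is free, so the natural (transversality) condition is ∂L/∂y' |_{x=6} = 0, i.e. y'(6) = 0.
Compute y'(x) = A k sinh(k x) + B k cosh(k x), so
    y'(6) = A k sinh(k·6) + B k cosh(k·6) = 0
    ⇒ B = −A tanh(k·6) = − 3 tanh(sqrt(6)·6).
Therefore the extremal is
    y(x) = 3 cosh(sqrt(6) x) − 3 tanh(sqrt(6)·6) sinh(sqrt(6) x).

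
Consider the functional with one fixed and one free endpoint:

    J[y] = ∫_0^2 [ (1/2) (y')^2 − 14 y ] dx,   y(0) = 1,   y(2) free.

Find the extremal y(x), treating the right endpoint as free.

The Lagrangian L = (1/2) (y')^2 − 14 y gives
    ∂L/∂y = −14,   ∂L/∂y' = y'.
Euler-Lagrange: d/dx(y') − (−14) = 0, i.e. y'' + 14 = 0, so
    y(x) = −(14/2) x^2 + C1 x + C2.
Fixed left endpoint y(0) = 1 ⇒ C2 = 1.
The right endpoint x = 2 is free, so the natural (transversality) condition is ∂L/∂y' |_{x=2} = 0, i.e. y'(2) = 0.
Compute y'(x) = −14 x + C1, so y'(2) = −28 + C1 = 0 ⇒ C1 = 28.
Therefore the extremal is
    y(x) = −7 x^2 + 28 x + 1.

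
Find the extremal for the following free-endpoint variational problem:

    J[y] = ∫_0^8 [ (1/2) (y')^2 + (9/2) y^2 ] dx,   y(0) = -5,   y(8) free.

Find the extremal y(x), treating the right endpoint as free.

The Lagrangian L = (1/2) (y')^2 + (9/2) y^2 gives
    ∂L/∂y = 9 y,   ∂L/∂y' = y'.
Euler-Lagrange: y'' − 9 y = 0.
With k = 3, the general solution is
    y(x) = A cosh(3 x) + B sinh(3 x).
Fixed left endpoint y(0) = -5 ⇒ A = -5.
The right endpoint x = 8 is free, so the natural (transversality) condition is ∂L/∂y' |_{x=8} = 0, i.e. y'(8) = 0.
Compute y'(x) = A k sinh(k x) + B k cosh(k x), so
    y'(8) = A k sinh(k·8) + B k cosh(k·8) = 0
    ⇒ B = −A tanh(k·8) = 5 tanh(3·8).
Therefore the extremal is
    y(x) = −5 cosh(3 x) + 5 tanh(3·8) sinh(3 x).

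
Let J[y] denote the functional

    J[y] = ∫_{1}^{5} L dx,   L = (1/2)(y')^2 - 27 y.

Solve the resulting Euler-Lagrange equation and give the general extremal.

The Lagrangian is L = (1/2)(y')^2 - 27 y.
∂L/∂y = -27.
∂L/∂y' = y'.
The Euler-Lagrange equation d/dx(∂L/∂y') − ∂L/∂y = 0 becomes:
    y'' + 27 = 0
General solution: y(x) = -(27/2) x^2 + A x + B, where A and B are arbitrary constants fixed by the endpoint conditions.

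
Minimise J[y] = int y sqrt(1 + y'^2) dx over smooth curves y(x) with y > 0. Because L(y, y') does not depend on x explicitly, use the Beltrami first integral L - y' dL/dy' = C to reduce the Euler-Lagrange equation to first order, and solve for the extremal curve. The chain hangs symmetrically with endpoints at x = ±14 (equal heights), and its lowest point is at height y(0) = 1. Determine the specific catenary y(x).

The Lagrangian L(y, y') = y sqrt(1 + y'^2) has no explicit x dependence, so the Beltrami identity applies:
    L − y' ∂L/∂y' = C.
Compute ∂L/∂y' = y · y' / sqrt(1 + y'^2). Then
    L − y' ∂L/∂y'
    = y sqrt(1 + y'^2) − y · y'^2 / sqrt(1 + y'^2)
    = y (1 + y'^2 − y'^2) / sqrt(1 + y'^2)
    = y / sqrt(1 + y'^2) = C.
Squaring gives y^2 = C^2 (1 + y'^2), i.e.
    y'^2 = y^2 / C^2 − 1.
Separating variables,
    dy / sqrt(y^2 − C^2) = dx / C,
and integrating gives arccosh(y / C) = (x − a)/C, so
    y(x) = C cosh((x − a)/C),
the catenary. The constants C and a are fixed by the two endpoint conditions (and, for the hanging-chain problem, the length constraint selects C).
Now fit the given data. The endpoints x = ±14 are symmetric at equal height, so the catenary is even about its minimum: a = 0 and y(x) = C cosh(x/C). The lowest point is y(0) = C cosh(0) = C, and we are told y(0) = 1, so C = 1. Therefore
    y(x) = cosh(x),
and at the endpoints
    y(±14) = cosh(14).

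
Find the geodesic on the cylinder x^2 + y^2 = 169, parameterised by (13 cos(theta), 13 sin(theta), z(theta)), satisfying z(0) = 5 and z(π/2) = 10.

Parameterise the cylinder of radius R = 13 as
    r(θ) = (13 cos θ, 13 sin θ, z(θ)).
The arc-length element is
    ds = sqrt(169 + (dz/dθ)^2) dθ,
so the Lagrangian is L = sqrt(169 + z'^2).
L depends on z' only, not on z or θ, so ∂L/∂z = 0 and
    ∂L/∂z' = z' / sqrt(169 + z'^2).
The Euler-Lagrange equation gives
    d/dθ( z' / sqrt(169 + z'^2) ) = 0,
so z' is constant. Integrating once:
    z(θ) = a θ + b,
a helix on the cylinder (a straight line when the cylinder is unrolled). The constants a, b are determined by the endpoint conditions.
With endpoint conditions z(0) = 5 and z(π/2) = 10: from z(0) = b we get b = 5, and a·π/2 + 5 = 10 gives a = 10/π, so
    z(θ) = (10/π) θ + 5.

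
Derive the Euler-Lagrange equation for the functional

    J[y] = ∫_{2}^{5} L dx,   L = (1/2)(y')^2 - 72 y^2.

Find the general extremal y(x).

The Lagrangian is L = (1/2)(y')^2 - 72 y^2.
∂L/∂y = -144y.
∂L/∂y' = y'.
The Euler-Lagrange equation d/dx(∂L/∂y') − ∂L/∂y = 0 becomes:
    y'' + 144 y = 0
General solution: y(x) = A sin(12x) + B cos(12x), where A and B are arbitrary constants fixed by the endpoint conditions.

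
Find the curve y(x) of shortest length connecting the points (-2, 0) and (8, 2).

Arc-length functional: J[y] = ∫ sqrt(1 + (y')^2) dx.
Lagrangian L = sqrt(1 + (y')^2) has no explicit y dependence, so ∂L/∂y = 0 and the Euler-Lagrange equation gives
    d/dx( y' / sqrt(1 + (y')^2) ) = 0  ⇒  y' / sqrt(1 + (y')^2) = const.
Hence y' is constant, so y(x) is affine.
Fitting the endpoints (-2, 0) and (8, 2):
    slope m = (2 − 0) / (8 − (-2)) = 1/5,
    intercept c = 0 − m·(-2) = 2/5.
Extremal: y(x) = (1/5) x + 2/5.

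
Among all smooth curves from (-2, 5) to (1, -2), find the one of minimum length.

Arc-length functional: J[y] = ∫ sqrt(1 + (y')^2) dx.
Lagrangian L = sqrt(1 + (y')^2) has no explicit y dependence, so ∂L/∂y = 0 and the Euler-Lagrange equation gives
    d/dx( y' / sqrt(1 + (y')^2) ) = 0  ⇒  y' / sqrt(1 + (y')^2) = const.
Hence y' is constant, so y(x) is affine.
Fitting the endpoints (-2, 5) and (1, -2):
    slope m = ((-2) − 5) / (1 − (-2)) = -7/3,
    intercept c = 5 − m·(-2) = 1/3.
Extremal: y(x) = (-7/3) x + 1/3.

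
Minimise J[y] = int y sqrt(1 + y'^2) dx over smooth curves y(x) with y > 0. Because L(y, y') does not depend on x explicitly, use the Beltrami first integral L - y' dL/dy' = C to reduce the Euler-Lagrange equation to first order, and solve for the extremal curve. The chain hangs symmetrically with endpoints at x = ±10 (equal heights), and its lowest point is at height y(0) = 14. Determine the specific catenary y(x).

The Lagrangian L(y, y') = y sqrt(1 + y'^2) has no explicit x dependence, so the Beltrami identity applies:
    L − y' ∂L/∂y' = C.
Compute ∂L/∂y' = y · y' / sqrt(1 + y'^2). Then
    L − y' ∂L/∂y'
    = y sqrt(1 + y'^2) − y · y'^2 / sqrt(1 + y'^2)
    = y (1 + y'^2 − y'^2) / sqrt(1 + y'^2)
    = y / sqrt(1 + y'^2) = C.
Squaring gives y^2 = C^2 (1 + y'^2), i.e.
    y'^2 = y^2 / C^2 − 1.
Separating variables,
    dy / sqrt(y^2 − C^2) = dx / C,
and integrating gives arccosh(y / C) = (x − a)/C, so
    y(x) = C cosh((x − a)/C),
the catenary. The constants C and a are fixed by the two endpoint conditions (and, for the hanging-chain problem, the length constraint selects C).
Now fit the given data. The endpoints x = ±10 are symmetric at equal height, so the catenary is even about its minimum: a = 0 and y(x) = C cosh(x/C). The lowest point is y(0) = C cosh(0) = C, and we are told y(0) = 14, so C = 14. Therefore
    y(x) = 14 cosh(x/14),
and at the endpoints
    y(±10) = 14 cosh(10/14).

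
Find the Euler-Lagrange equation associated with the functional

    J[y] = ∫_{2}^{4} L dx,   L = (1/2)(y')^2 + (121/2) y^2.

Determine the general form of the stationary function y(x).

The Lagrangian is L = (1/2)(y')^2 + (121/2) y^2.
∂L/∂y = 121y.
∂L/∂y' = y'.
The Euler-Lagrange equation d/dx(∂L/∂y') − ∂L/∂y = 0 becomes:
    y'' - 121 y = 0
General solution: y(x) = A e^(11x) + B e^(-11x), where A and B are arbitrary constants fixed by the endpoint conditions.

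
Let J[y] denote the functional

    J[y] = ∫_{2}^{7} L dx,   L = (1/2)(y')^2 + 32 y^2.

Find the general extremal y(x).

The Lagrangian is L = (1/2)(y')^2 + 32 y^2.
∂L/∂y = 64y.
∂L/∂y' = y'.
The Euler-Lagrange equation d/dx(∂L/∂y') − ∂L/∂y = 0 becomes:
    y'' - 64 y = 0
General solution: y(x) = A e^(8x) + B e^(-8x), where A and B are arbitrary constants fixed by the endpoint conditions.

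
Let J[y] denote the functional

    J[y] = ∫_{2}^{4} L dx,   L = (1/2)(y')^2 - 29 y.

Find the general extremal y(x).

The Lagrangian is L = (1/2)(y')^2 - 29 y.
∂L/∂y = -29.
∂L/∂y' = y'.
The Euler-Lagrange equation d/dx(∂L/∂y') − ∂L/∂y = 0 becomes:
    y'' + 29 = 0
General solution: y(x) = -(29/2) x^2 + A x + B, where A and B are arbitrary constants fixed by the endpoint conditions.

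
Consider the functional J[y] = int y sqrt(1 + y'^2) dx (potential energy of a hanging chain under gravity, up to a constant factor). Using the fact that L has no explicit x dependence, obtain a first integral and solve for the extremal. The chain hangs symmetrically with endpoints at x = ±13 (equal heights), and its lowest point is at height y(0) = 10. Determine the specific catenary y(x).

The Lagrangian L(y, y') = y sqrt(1 + y'^2) has no explicit x dependence, so the Beltrami identity applies:
    L − y' ∂L/∂y' = C.
Compute ∂L/∂y' = y · y' / sqrt(1 + y'^2). Then
    L − y' ∂L/∂y'
    = y sqrt(1 + y'^2) − y · y'^2 / sqrt(1 + y'^2)
    = y (1 + y'^2 − y'^2) / sqrt(1 + y'^2)
    = y / sqrt(1 + y'^2) = C.
Squaring gives y^2 = C^2 (1 + y'^2), i.e.
    y'^2 = y^2 / C^2 − 1.
Separating variables,
    dy / sqrt(y^2 − C^2) = dx / C,
and integrating gives arccosh(y / C) = (x − a)/C, so
    y(x) = C cosh((x − a)/C),
the catenary. The constants C and a are fixed by the two endpoint conditions (and, for the hanging-chain problem, the length constraint selects C).
Now fit the given data. The endpoints x = ±13 are symmetric at equal height, so the catenary is even about its minimum: a = 0 and y(x) = C cosh(x/C). The lowest point is y(0) = C cosh(0) = C, and we are told y(0) = 10, so C = 10. Therefore
    y(x) = 10 cosh(x/10),
and at the endpoints
    y(±13) = 10 cosh(13/10).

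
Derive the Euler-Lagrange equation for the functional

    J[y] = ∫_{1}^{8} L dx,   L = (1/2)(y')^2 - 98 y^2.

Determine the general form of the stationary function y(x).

The Lagrangian is L = (1/2)(y')^2 - 98 y^2.
∂L/∂y = -196y.
∂L/∂y' = y'.
The Euler-Lagrange equation d/dx(∂L/∂y') − ∂L/∂y = 0 becomes:
    y'' + 196 y = 0
General solution: y(x) = A sin(14x) + B cos(14x), where A and B are arbitrary constants fixed by the endpoint conditions.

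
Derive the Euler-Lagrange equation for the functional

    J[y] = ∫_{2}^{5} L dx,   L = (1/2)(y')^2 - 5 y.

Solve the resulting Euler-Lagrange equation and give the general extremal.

The Lagrangian is L = (1/2)(y')^2 - 5 y.
∂L/∂y = -5.
∂L/∂y' = y'.
The Euler-Lagrange equation d/dx(∂L/∂y') − ∂L/∂y = 0 becomes:
    y'' + 5 = 0
General solution: y(x) = -(5/2) x^2 + A x + B, where A and B are arbitrary constants fixed by the endpoint conditions.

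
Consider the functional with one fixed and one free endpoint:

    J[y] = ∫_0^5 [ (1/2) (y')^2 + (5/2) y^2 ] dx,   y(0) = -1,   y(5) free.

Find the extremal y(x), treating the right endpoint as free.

The Lagrangian L = (1/2) (y')^2 + (5/2) y^2 gives
    ∂L/∂y = 5 y,   ∂L/∂y' = y'.
Euler-Lagrange: y'' − 5 y = 0.
With k = sqrt(5), the general solution is
    y(x) = A cosh(sqrt(5) x) + B sinh(sqrt(5) x).
Fixed left endpoint y(0) = -1 ⇒ A = -1.
The right endpoint x = 5 is free, so the natural (transversality) condition is ∂L/∂y' |_{x=5} = 0, i.e. y'(5) = 0.
Compute y'(x) = A k sinh(k x) + B k cosh(k x), so
    y'(5) = A k sinh(k·5) + B k cosh(k·5) = 0
    ⇒ B = −A tanh(k·5) = tanh(sqrt(5)·5).
Therefore the extremal is
    y(x) = −cosh(sqrt(5) x) + tanh(sqrt(5)·5) sinh(sqrt(5) x).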